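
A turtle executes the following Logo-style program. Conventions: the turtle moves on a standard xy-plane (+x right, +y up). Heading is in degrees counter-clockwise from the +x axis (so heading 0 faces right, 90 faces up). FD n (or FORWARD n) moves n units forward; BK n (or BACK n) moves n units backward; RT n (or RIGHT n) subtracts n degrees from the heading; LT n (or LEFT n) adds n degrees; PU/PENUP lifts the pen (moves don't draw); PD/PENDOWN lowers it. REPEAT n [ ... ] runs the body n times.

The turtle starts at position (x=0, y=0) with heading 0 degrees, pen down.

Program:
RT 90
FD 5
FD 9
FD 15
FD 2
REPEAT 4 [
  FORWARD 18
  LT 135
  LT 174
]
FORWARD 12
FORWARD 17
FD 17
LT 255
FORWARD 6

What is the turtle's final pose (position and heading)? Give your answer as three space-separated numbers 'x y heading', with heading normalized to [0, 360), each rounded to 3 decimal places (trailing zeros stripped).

Executing turtle program step by step:
Start: pos=(0,0), heading=0, pen down
RT 90: heading 0 -> 270
FD 5: (0,0) -> (0,-5) [heading=270, draw]
FD 9: (0,-5) -> (0,-14) [heading=270, draw]
FD 15: (0,-14) -> (0,-29) [heading=270, draw]
FD 2: (0,-29) -> (0,-31) [heading=270, draw]
REPEAT 4 [
  -- iteration 1/4 --
  FD 18: (0,-31) -> (0,-49) [heading=270, draw]
  LT 135: heading 270 -> 45
  LT 174: heading 45 -> 219
  -- iteration 2/4 --
  FD 18: (0,-49) -> (-13.989,-60.328) [heading=219, draw]
  LT 135: heading 219 -> 354
  LT 174: heading 354 -> 168
  -- iteration 3/4 --
  FD 18: (-13.989,-60.328) -> (-31.595,-56.585) [heading=168, draw]
  LT 135: heading 168 -> 303
  LT 174: heading 303 -> 117
  -- iteration 4/4 --
  FD 18: (-31.595,-56.585) -> (-39.767,-40.547) [heading=117, draw]
  LT 135: heading 117 -> 252
  LT 174: heading 252 -> 66
]
FD 12: (-39.767,-40.547) -> (-34.886,-29.585) [heading=66, draw]
FD 17: (-34.886,-29.585) -> (-27.972,-14.054) [heading=66, draw]
FD 17: (-27.972,-14.054) -> (-21.057,1.476) [heading=66, draw]
LT 255: heading 66 -> 321
FD 6: (-21.057,1.476) -> (-16.394,-2.3) [heading=321, draw]
Final: pos=(-16.394,-2.3), heading=321, 12 segment(s) drawn

Answer: -16.394 -2.3 321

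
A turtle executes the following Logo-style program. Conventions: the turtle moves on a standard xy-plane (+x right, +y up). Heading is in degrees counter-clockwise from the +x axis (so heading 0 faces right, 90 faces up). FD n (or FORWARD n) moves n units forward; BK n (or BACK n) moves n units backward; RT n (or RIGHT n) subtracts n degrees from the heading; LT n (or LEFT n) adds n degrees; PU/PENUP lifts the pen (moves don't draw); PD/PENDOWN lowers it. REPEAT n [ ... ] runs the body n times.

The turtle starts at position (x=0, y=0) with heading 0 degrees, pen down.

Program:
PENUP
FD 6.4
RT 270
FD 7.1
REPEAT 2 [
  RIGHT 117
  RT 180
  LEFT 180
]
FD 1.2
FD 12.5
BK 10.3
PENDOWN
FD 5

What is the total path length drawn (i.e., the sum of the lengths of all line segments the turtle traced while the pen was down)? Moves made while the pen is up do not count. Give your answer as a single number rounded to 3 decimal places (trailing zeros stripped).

Answer: 5

Derivation:
Executing turtle program step by step:
Start: pos=(0,0), heading=0, pen down
PU: pen up
FD 6.4: (0,0) -> (6.4,0) [heading=0, move]
RT 270: heading 0 -> 90
FD 7.1: (6.4,0) -> (6.4,7.1) [heading=90, move]
REPEAT 2 [
  -- iteration 1/2 --
  RT 117: heading 90 -> 333
  RT 180: heading 333 -> 153
  LT 180: heading 153 -> 333
  -- iteration 2/2 --
  RT 117: heading 333 -> 216
  RT 180: heading 216 -> 36
  LT 180: heading 36 -> 216
]
FD 1.2: (6.4,7.1) -> (5.429,6.395) [heading=216, move]
FD 12.5: (5.429,6.395) -> (-4.684,-0.953) [heading=216, move]
BK 10.3: (-4.684,-0.953) -> (3.649,5.102) [heading=216, move]
PD: pen down
FD 5: (3.649,5.102) -> (-0.396,2.163) [heading=216, draw]
Final: pos=(-0.396,2.163), heading=216, 1 segment(s) drawn

Segment lengths:
  seg 1: (3.649,5.102) -> (-0.396,2.163), length = 5
Total = 5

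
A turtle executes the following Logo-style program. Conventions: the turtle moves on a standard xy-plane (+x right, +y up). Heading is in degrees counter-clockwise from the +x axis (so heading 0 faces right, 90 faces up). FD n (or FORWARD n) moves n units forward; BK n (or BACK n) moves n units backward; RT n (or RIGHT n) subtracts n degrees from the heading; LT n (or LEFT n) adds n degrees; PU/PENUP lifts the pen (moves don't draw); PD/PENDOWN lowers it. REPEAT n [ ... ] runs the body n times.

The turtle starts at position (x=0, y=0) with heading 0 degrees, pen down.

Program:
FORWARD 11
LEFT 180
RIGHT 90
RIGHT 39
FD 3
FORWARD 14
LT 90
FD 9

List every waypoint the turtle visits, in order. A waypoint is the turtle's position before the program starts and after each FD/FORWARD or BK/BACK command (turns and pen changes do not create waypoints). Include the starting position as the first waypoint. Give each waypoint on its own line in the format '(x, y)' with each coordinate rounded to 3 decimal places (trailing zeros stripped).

Answer: (0, 0)
(11, 0)
(12.888, 2.331)
(21.698, 13.211)
(14.704, 18.875)

Derivation:
Executing turtle program step by step:
Start: pos=(0,0), heading=0, pen down
FD 11: (0,0) -> (11,0) [heading=0, draw]
LT 180: heading 0 -> 180
RT 90: heading 180 -> 90
RT 39: heading 90 -> 51
FD 3: (11,0) -> (12.888,2.331) [heading=51, draw]
FD 14: (12.888,2.331) -> (21.698,13.211) [heading=51, draw]
LT 90: heading 51 -> 141
FD 9: (21.698,13.211) -> (14.704,18.875) [heading=141, draw]
Final: pos=(14.704,18.875), heading=141, 4 segment(s) drawn
Waypoints (5 total):
(0, 0)
(11, 0)
(12.888, 2.331)
(21.698, 13.211)
(14.704, 18.875)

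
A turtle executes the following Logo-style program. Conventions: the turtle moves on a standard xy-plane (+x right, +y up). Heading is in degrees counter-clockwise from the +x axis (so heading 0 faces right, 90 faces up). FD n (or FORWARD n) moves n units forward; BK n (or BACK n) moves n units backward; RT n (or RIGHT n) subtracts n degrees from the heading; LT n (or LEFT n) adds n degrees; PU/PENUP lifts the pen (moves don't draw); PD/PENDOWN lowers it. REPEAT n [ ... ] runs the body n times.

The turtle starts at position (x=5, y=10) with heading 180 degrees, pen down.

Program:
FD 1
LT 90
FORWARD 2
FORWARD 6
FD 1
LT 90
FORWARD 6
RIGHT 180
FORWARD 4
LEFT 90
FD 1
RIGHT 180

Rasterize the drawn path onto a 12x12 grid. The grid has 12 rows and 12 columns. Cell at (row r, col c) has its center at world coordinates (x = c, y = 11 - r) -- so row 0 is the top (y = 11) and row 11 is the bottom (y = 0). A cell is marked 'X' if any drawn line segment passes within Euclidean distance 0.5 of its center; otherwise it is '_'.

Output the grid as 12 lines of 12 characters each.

Answer: ____________
____XX______
____X_______
____X_______
____X_______
____X_______
____X_______
____X_______
____X_______
____X_______
____XXXXXXX_
______X_____

Derivation:
Segment 0: (5,10) -> (4,10)
Segment 1: (4,10) -> (4,8)
Segment 2: (4,8) -> (4,2)
Segment 3: (4,2) -> (4,1)
Segment 4: (4,1) -> (10,1)
Segment 5: (10,1) -> (6,1)
Segment 6: (6,1) -> (6,-0)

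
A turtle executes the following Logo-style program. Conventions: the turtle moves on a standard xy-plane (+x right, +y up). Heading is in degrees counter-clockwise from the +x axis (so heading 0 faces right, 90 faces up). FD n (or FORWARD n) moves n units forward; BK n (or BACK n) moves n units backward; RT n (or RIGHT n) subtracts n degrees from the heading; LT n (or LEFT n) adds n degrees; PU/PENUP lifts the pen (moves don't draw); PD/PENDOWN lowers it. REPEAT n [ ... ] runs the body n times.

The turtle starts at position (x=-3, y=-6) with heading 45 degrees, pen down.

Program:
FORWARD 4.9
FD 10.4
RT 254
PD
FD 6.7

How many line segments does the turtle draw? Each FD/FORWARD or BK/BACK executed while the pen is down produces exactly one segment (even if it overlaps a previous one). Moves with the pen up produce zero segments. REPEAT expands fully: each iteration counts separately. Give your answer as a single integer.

Answer: 3

Derivation:
Executing turtle program step by step:
Start: pos=(-3,-6), heading=45, pen down
FD 4.9: (-3,-6) -> (0.465,-2.535) [heading=45, draw]
FD 10.4: (0.465,-2.535) -> (7.819,4.819) [heading=45, draw]
RT 254: heading 45 -> 151
PD: pen down
FD 6.7: (7.819,4.819) -> (1.959,8.067) [heading=151, draw]
Final: pos=(1.959,8.067), heading=151, 3 segment(s) drawn
Segments drawn: 3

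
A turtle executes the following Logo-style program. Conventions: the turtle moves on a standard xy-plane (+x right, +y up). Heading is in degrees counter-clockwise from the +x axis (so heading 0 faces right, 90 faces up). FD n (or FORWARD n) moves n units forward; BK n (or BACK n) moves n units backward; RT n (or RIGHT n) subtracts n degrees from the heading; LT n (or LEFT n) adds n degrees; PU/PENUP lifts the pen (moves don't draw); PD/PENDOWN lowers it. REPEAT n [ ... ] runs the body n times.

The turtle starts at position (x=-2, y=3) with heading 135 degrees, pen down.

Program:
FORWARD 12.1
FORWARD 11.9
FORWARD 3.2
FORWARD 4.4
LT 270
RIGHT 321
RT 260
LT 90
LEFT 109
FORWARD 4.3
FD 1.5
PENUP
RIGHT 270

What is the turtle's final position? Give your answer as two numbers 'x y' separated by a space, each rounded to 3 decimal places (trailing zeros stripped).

Executing turtle program step by step:
Start: pos=(-2,3), heading=135, pen down
FD 12.1: (-2,3) -> (-10.556,11.556) [heading=135, draw]
FD 11.9: (-10.556,11.556) -> (-18.971,19.971) [heading=135, draw]
FD 3.2: (-18.971,19.971) -> (-21.233,22.233) [heading=135, draw]
FD 4.4: (-21.233,22.233) -> (-24.345,25.345) [heading=135, draw]
LT 270: heading 135 -> 45
RT 321: heading 45 -> 84
RT 260: heading 84 -> 184
LT 90: heading 184 -> 274
LT 109: heading 274 -> 23
FD 4.3: (-24.345,25.345) -> (-20.386,27.025) [heading=23, draw]
FD 1.5: (-20.386,27.025) -> (-19.006,27.611) [heading=23, draw]
PU: pen up
RT 270: heading 23 -> 113
Final: pos=(-19.006,27.611), heading=113, 6 segment(s) drawn

Answer: -19.006 27.611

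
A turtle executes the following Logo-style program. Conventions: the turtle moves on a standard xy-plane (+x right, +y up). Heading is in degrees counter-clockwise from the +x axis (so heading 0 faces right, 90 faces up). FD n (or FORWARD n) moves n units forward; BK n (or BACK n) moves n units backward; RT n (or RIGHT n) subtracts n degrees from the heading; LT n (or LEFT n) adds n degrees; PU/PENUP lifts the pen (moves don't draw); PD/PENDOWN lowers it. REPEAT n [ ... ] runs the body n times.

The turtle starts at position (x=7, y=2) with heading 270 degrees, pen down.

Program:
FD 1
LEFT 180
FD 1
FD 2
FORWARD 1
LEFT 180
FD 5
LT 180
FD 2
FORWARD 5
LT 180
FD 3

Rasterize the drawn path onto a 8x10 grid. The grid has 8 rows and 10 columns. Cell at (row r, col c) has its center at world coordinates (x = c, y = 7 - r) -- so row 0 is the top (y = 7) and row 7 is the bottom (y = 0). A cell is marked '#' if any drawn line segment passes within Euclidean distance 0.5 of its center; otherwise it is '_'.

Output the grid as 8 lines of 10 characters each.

Segment 0: (7,2) -> (7,1)
Segment 1: (7,1) -> (7,2)
Segment 2: (7,2) -> (7,4)
Segment 3: (7,4) -> (7,5)
Segment 4: (7,5) -> (7,0)
Segment 5: (7,0) -> (7,2)
Segment 6: (7,2) -> (7,7)
Segment 7: (7,7) -> (7,4)

Answer: _______#__
_______#__
_______#__
_______#__
_______#__
_______#__
_______#__
_______#__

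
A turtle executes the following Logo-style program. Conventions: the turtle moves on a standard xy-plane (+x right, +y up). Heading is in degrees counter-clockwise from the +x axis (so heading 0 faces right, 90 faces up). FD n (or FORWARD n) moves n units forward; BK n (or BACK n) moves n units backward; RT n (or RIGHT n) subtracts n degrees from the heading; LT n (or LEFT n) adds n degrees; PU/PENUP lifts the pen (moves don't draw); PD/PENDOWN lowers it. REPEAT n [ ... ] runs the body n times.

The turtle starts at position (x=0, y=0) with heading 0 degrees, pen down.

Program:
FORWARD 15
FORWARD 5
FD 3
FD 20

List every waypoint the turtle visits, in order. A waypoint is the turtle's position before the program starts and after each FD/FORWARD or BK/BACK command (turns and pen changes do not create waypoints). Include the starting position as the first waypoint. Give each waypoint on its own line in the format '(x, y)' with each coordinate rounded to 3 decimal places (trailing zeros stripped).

Answer: (0, 0)
(15, 0)
(20, 0)
(23, 0)
(43, 0)

Derivation:
Executing turtle program step by step:
Start: pos=(0,0), heading=0, pen down
FD 15: (0,0) -> (15,0) [heading=0, draw]
FD 5: (15,0) -> (20,0) [heading=0, draw]
FD 3: (20,0) -> (23,0) [heading=0, draw]
FD 20: (23,0) -> (43,0) [heading=0, draw]
Final: pos=(43,0), heading=0, 4 segment(s) drawn
Waypoints (5 total):
(0, 0)
(15, 0)
(20, 0)
(23, 0)
(43, 0)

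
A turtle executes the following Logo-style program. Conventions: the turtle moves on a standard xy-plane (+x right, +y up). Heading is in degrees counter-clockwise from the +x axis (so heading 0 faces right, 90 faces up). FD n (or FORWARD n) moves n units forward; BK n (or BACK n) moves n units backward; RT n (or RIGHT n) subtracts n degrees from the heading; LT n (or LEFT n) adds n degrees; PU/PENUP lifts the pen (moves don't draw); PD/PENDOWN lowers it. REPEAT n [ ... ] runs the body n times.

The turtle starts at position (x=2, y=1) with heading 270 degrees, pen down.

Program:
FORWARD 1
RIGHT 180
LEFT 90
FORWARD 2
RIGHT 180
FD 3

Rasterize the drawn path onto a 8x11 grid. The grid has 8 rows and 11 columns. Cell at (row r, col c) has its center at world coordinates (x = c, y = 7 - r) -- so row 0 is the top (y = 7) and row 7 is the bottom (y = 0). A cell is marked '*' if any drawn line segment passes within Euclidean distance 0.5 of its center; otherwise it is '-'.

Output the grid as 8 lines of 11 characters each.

Answer: -----------
-----------
-----------
-----------
-----------
-----------
--*--------
****-------

Derivation:
Segment 0: (2,1) -> (2,0)
Segment 1: (2,0) -> (-0,0)
Segment 2: (-0,0) -> (3,0)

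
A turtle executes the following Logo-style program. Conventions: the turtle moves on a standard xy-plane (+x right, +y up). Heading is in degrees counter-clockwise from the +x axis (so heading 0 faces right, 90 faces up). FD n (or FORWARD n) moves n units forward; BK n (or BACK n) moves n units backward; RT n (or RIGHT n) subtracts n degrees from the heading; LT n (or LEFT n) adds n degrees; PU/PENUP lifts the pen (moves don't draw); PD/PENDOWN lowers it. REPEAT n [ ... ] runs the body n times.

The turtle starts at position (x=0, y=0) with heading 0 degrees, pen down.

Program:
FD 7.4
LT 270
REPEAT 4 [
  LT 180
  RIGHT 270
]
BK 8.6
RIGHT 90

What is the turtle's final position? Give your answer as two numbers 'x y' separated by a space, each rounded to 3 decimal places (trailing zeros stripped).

Answer: 7.4 8.6

Derivation:
Executing turtle program step by step:
Start: pos=(0,0), heading=0, pen down
FD 7.4: (0,0) -> (7.4,0) [heading=0, draw]
LT 270: heading 0 -> 270
REPEAT 4 [
  -- iteration 1/4 --
  LT 180: heading 270 -> 90
  RT 270: heading 90 -> 180
  -- iteration 2/4 --
  LT 180: heading 180 -> 0
  RT 270: heading 0 -> 90
  -- iteration 3/4 --
  LT 180: heading 90 -> 270
  RT 270: heading 270 -> 0
  -- iteration 4/4 --
  LT 180: heading 0 -> 180
  RT 270: heading 180 -> 270
]
BK 8.6: (7.4,0) -> (7.4,8.6) [heading=270, draw]
RT 90: heading 270 -> 180
Final: pos=(7.4,8.6), heading=180, 2 segment(s) drawn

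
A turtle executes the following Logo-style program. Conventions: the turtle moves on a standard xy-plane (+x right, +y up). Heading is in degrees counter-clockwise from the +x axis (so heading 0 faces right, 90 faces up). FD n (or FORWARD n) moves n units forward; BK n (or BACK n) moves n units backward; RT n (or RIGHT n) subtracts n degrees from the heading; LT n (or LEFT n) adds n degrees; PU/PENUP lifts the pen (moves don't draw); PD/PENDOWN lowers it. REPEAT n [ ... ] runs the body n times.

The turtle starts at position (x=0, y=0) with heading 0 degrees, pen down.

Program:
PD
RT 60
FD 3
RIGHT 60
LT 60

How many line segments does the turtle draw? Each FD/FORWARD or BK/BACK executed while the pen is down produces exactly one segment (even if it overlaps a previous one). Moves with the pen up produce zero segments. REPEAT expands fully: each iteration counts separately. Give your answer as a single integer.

Executing turtle program step by step:
Start: pos=(0,0), heading=0, pen down
PD: pen down
RT 60: heading 0 -> 300
FD 3: (0,0) -> (1.5,-2.598) [heading=300, draw]
RT 60: heading 300 -> 240
LT 60: heading 240 -> 300
Final: pos=(1.5,-2.598), heading=300, 1 segment(s) drawn
Segments drawn: 1

Answer: 1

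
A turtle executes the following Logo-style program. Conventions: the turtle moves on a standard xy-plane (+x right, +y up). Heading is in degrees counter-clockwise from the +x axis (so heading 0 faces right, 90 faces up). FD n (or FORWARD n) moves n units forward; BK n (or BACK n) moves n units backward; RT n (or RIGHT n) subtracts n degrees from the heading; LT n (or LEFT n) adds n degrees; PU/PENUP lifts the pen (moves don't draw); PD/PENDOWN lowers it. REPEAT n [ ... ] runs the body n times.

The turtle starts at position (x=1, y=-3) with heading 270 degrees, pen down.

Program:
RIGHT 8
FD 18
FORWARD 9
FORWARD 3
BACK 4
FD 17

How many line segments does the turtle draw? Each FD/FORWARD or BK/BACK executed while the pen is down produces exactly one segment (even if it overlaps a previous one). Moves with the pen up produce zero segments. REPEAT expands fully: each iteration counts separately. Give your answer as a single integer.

Answer: 5

Derivation:
Executing turtle program step by step:
Start: pos=(1,-3), heading=270, pen down
RT 8: heading 270 -> 262
FD 18: (1,-3) -> (-1.505,-20.825) [heading=262, draw]
FD 9: (-1.505,-20.825) -> (-2.758,-29.737) [heading=262, draw]
FD 3: (-2.758,-29.737) -> (-3.175,-32.708) [heading=262, draw]
BK 4: (-3.175,-32.708) -> (-2.619,-28.747) [heading=262, draw]
FD 17: (-2.619,-28.747) -> (-4.984,-45.582) [heading=262, draw]
Final: pos=(-4.984,-45.582), heading=262, 5 segment(s) drawn
Segments drawn: 5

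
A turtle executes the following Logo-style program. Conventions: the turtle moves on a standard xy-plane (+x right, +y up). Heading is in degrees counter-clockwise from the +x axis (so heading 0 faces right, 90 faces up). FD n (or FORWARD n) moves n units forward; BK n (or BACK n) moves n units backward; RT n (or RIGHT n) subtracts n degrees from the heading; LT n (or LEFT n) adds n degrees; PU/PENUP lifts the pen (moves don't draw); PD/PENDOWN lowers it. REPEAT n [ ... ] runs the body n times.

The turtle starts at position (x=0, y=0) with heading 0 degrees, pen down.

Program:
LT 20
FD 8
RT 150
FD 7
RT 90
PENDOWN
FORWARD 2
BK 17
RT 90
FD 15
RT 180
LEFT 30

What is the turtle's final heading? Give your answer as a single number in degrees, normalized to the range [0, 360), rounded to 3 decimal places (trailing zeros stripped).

Executing turtle program step by step:
Start: pos=(0,0), heading=0, pen down
LT 20: heading 0 -> 20
FD 8: (0,0) -> (7.518,2.736) [heading=20, draw]
RT 150: heading 20 -> 230
FD 7: (7.518,2.736) -> (3.018,-2.626) [heading=230, draw]
RT 90: heading 230 -> 140
PD: pen down
FD 2: (3.018,-2.626) -> (1.486,-1.341) [heading=140, draw]
BK 17: (1.486,-1.341) -> (14.509,-12.268) [heading=140, draw]
RT 90: heading 140 -> 50
FD 15: (14.509,-12.268) -> (24.151,-0.777) [heading=50, draw]
RT 180: heading 50 -> 230
LT 30: heading 230 -> 260
Final: pos=(24.151,-0.777), heading=260, 5 segment(s) drawn

Answer: 260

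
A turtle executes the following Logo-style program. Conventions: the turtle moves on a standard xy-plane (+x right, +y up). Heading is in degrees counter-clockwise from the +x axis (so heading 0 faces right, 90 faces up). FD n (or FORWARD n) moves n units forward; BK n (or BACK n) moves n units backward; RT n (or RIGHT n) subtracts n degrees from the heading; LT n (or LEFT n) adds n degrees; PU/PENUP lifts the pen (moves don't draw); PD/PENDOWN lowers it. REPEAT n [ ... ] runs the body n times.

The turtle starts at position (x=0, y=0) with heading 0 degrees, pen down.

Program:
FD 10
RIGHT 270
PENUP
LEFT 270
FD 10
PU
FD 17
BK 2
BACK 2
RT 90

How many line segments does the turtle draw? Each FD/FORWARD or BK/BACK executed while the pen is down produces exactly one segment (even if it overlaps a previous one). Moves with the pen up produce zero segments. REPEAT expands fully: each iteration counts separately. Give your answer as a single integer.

Executing turtle program step by step:
Start: pos=(0,0), heading=0, pen down
FD 10: (0,0) -> (10,0) [heading=0, draw]
RT 270: heading 0 -> 90
PU: pen up
LT 270: heading 90 -> 0
FD 10: (10,0) -> (20,0) [heading=0, move]
PU: pen up
FD 17: (20,0) -> (37,0) [heading=0, move]
BK 2: (37,0) -> (35,0) [heading=0, move]
BK 2: (35,0) -> (33,0) [heading=0, move]
RT 90: heading 0 -> 270
Final: pos=(33,0), heading=270, 1 segment(s) drawn
Segments drawn: 1

Answer: 1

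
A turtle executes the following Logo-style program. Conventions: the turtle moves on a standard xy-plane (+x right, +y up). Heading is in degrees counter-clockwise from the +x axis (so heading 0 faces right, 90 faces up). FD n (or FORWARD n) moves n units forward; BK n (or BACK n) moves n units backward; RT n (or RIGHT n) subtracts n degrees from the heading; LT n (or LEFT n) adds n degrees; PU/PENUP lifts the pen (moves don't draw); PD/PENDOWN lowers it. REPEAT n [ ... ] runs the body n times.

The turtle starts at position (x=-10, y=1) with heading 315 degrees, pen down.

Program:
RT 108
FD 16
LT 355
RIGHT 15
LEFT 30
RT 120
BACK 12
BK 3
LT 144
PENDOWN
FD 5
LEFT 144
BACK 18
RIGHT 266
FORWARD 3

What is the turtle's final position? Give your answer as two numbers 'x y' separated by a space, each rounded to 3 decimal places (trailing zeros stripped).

Executing turtle program step by step:
Start: pos=(-10,1), heading=315, pen down
RT 108: heading 315 -> 207
FD 16: (-10,1) -> (-24.256,-6.264) [heading=207, draw]
LT 355: heading 207 -> 202
RT 15: heading 202 -> 187
LT 30: heading 187 -> 217
RT 120: heading 217 -> 97
BK 12: (-24.256,-6.264) -> (-22.794,-18.174) [heading=97, draw]
BK 3: (-22.794,-18.174) -> (-22.428,-21.152) [heading=97, draw]
LT 144: heading 97 -> 241
PD: pen down
FD 5: (-22.428,-21.152) -> (-24.852,-25.525) [heading=241, draw]
LT 144: heading 241 -> 25
BK 18: (-24.852,-25.525) -> (-41.166,-33.132) [heading=25, draw]
RT 266: heading 25 -> 119
FD 3: (-41.166,-33.132) -> (-42.62,-30.508) [heading=119, draw]
Final: pos=(-42.62,-30.508), heading=119, 6 segment(s) drawn

Answer: -42.62 -30.508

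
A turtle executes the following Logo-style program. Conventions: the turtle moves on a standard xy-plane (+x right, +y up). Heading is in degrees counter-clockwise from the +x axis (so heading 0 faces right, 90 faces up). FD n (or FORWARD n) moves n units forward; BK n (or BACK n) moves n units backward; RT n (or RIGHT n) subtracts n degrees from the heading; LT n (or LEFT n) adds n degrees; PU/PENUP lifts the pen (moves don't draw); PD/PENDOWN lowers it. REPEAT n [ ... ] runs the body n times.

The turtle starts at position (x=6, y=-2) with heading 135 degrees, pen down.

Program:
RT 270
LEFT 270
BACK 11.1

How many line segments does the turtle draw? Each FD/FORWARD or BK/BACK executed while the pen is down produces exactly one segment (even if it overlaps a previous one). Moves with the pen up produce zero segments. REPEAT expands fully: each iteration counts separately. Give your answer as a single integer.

Executing turtle program step by step:
Start: pos=(6,-2), heading=135, pen down
RT 270: heading 135 -> 225
LT 270: heading 225 -> 135
BK 11.1: (6,-2) -> (13.849,-9.849) [heading=135, draw]
Final: pos=(13.849,-9.849), heading=135, 1 segment(s) drawn
Segments drawn: 1

Answer: 1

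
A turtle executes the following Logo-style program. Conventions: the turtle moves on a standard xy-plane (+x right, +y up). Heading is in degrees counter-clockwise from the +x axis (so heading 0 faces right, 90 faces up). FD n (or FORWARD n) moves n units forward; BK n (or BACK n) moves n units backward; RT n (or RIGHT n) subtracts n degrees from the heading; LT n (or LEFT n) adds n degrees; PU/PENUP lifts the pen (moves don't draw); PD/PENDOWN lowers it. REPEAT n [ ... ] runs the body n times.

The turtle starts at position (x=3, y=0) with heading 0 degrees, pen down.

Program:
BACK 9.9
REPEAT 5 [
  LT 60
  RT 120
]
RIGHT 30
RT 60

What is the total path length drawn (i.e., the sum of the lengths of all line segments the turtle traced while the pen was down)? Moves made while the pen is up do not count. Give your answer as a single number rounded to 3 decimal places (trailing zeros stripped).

Executing turtle program step by step:
Start: pos=(3,0), heading=0, pen down
BK 9.9: (3,0) -> (-6.9,0) [heading=0, draw]
REPEAT 5 [
  -- iteration 1/5 --
  LT 60: heading 0 -> 60
  RT 120: heading 60 -> 300
  -- iteration 2/5 --
  LT 60: heading 300 -> 0
  RT 120: heading 0 -> 240
  -- iteration 3/5 --
  LT 60: heading 240 -> 300
  RT 120: heading 300 -> 180
  -- iteration 4/5 --
  LT 60: heading 180 -> 240
  RT 120: heading 240 -> 120
  -- iteration 5/5 --
  LT 60: heading 120 -> 180
  RT 120: heading 180 -> 60
]
RT 30: heading 60 -> 30
RT 60: heading 30 -> 330
Final: pos=(-6.9,0), heading=330, 1 segment(s) drawn

Segment lengths:
  seg 1: (3,0) -> (-6.9,0), length = 9.9
Total = 9.9

Answer: 9.9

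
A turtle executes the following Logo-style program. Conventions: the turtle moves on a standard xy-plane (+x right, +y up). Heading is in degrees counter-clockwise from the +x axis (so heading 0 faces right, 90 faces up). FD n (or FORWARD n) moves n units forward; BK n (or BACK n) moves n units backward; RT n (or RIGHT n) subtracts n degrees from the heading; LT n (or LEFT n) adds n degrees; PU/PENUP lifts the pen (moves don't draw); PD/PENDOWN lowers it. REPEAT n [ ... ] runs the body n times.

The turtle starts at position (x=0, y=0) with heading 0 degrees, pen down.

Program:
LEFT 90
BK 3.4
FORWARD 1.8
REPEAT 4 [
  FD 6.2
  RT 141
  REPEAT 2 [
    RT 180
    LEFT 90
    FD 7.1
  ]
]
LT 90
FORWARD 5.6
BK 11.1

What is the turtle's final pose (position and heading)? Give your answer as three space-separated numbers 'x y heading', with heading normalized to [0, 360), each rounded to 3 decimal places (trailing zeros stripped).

Executing turtle program step by step:
Start: pos=(0,0), heading=0, pen down
LT 90: heading 0 -> 90
BK 3.4: (0,0) -> (0,-3.4) [heading=90, draw]
FD 1.8: (0,-3.4) -> (0,-1.6) [heading=90, draw]
REPEAT 4 [
  -- iteration 1/4 --
  FD 6.2: (0,-1.6) -> (0,4.6) [heading=90, draw]
  RT 141: heading 90 -> 309
  REPEAT 2 [
    -- iteration 1/2 --
    RT 180: heading 309 -> 129
    LT 90: heading 129 -> 219
    FD 7.1: (0,4.6) -> (-5.518,0.132) [heading=219, draw]
    -- iteration 2/2 --
    RT 180: heading 219 -> 39
    LT 90: heading 39 -> 129
    FD 7.1: (-5.518,0.132) -> (-9.986,5.65) [heading=129, draw]
  ]
  -- iteration 2/4 --
  FD 6.2: (-9.986,5.65) -> (-13.888,10.468) [heading=129, draw]
  RT 141: heading 129 -> 348
  REPEAT 2 [
    -- iteration 1/2 --
    RT 180: heading 348 -> 168
    LT 90: heading 168 -> 258
    FD 7.1: (-13.888,10.468) -> (-15.364,3.523) [heading=258, draw]
    -- iteration 2/2 --
    RT 180: heading 258 -> 78
    LT 90: heading 78 -> 168
    FD 7.1: (-15.364,3.523) -> (-22.309,4.999) [heading=168, draw]
  ]
  -- iteration 3/4 --
  FD 6.2: (-22.309,4.999) -> (-28.373,6.288) [heading=168, draw]
  RT 141: heading 168 -> 27
  REPEAT 2 [
    -- iteration 1/2 --
    RT 180: heading 27 -> 207
    LT 90: heading 207 -> 297
    FD 7.1: (-28.373,6.288) -> (-25.15,-0.038) [heading=297, draw]
    -- iteration 2/2 --
    RT 180: heading 297 -> 117
    LT 90: heading 117 -> 207
    FD 7.1: (-25.15,-0.038) -> (-31.476,-3.261) [heading=207, draw]
  ]
  -- iteration 4/4 --
  FD 6.2: (-31.476,-3.261) -> (-37,-6.076) [heading=207, draw]
  RT 141: heading 207 -> 66
  REPEAT 2 [
    -- iteration 1/2 --
    RT 180: heading 66 -> 246
    LT 90: heading 246 -> 336
    FD 7.1: (-37,-6.076) -> (-30.514,-8.964) [heading=336, draw]
    -- iteration 2/2 --
    RT 180: heading 336 -> 156
    LT 90: heading 156 -> 246
    FD 7.1: (-30.514,-8.964) -> (-33.402,-15.45) [heading=246, draw]
  ]
]
LT 90: heading 246 -> 336
FD 5.6: (-33.402,-15.45) -> (-28.286,-17.728) [heading=336, draw]
BK 11.1: (-28.286,-17.728) -> (-38.426,-13.213) [heading=336, draw]
Final: pos=(-38.426,-13.213), heading=336, 16 segment(s) drawn

Answer: -38.426 -13.213 336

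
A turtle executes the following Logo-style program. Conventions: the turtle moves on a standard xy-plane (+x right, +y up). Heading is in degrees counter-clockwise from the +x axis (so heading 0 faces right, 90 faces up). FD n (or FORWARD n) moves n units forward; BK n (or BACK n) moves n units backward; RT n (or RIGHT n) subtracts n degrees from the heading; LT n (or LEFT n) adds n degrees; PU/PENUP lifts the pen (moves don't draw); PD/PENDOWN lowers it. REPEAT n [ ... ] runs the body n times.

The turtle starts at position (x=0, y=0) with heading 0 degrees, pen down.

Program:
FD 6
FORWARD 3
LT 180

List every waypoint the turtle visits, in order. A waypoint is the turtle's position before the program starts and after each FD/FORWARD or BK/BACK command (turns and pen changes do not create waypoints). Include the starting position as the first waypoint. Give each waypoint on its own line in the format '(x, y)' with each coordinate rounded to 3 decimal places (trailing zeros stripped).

Answer: (0, 0)
(6, 0)
(9, 0)

Derivation:
Executing turtle program step by step:
Start: pos=(0,0), heading=0, pen down
FD 6: (0,0) -> (6,0) [heading=0, draw]
FD 3: (6,0) -> (9,0) [heading=0, draw]
LT 180: heading 0 -> 180
Final: pos=(9,0), heading=180, 2 segment(s) drawn
Waypoints (3 total):
(0, 0)
(6, 0)
(9, 0)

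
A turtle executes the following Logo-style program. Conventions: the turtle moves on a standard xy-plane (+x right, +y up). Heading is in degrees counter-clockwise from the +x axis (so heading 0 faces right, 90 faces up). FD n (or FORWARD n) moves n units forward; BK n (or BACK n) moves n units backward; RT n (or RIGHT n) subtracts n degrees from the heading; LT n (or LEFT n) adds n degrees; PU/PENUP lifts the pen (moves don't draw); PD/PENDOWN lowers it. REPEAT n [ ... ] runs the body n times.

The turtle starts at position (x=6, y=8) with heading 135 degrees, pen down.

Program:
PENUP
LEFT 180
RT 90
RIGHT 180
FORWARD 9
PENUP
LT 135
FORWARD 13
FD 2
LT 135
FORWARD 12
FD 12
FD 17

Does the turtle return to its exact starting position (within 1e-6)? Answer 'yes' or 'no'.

Answer: no

Derivation:
Executing turtle program step by step:
Start: pos=(6,8), heading=135, pen down
PU: pen up
LT 180: heading 135 -> 315
RT 90: heading 315 -> 225
RT 180: heading 225 -> 45
FD 9: (6,8) -> (12.364,14.364) [heading=45, move]
PU: pen up
LT 135: heading 45 -> 180
FD 13: (12.364,14.364) -> (-0.636,14.364) [heading=180, move]
FD 2: (-0.636,14.364) -> (-2.636,14.364) [heading=180, move]
LT 135: heading 180 -> 315
FD 12: (-2.636,14.364) -> (5.849,5.879) [heading=315, move]
FD 12: (5.849,5.879) -> (14.335,-2.607) [heading=315, move]
FD 17: (14.335,-2.607) -> (26.355,-14.627) [heading=315, move]
Final: pos=(26.355,-14.627), heading=315, 0 segment(s) drawn

Start position: (6, 8)
Final position: (26.355, -14.627)
Distance = 30.436; >= 1e-6 -> NOT closed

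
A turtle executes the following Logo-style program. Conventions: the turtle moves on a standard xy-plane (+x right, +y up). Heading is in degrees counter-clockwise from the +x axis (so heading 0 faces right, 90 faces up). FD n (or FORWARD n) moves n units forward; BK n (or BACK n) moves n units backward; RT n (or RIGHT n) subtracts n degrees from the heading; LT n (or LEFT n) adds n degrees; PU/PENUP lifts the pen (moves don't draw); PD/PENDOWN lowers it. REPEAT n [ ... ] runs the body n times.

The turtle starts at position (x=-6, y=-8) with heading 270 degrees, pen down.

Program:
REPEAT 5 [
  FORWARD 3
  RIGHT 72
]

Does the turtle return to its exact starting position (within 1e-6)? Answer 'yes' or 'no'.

Executing turtle program step by step:
Start: pos=(-6,-8), heading=270, pen down
REPEAT 5 [
  -- iteration 1/5 --
  FD 3: (-6,-8) -> (-6,-11) [heading=270, draw]
  RT 72: heading 270 -> 198
  -- iteration 2/5 --
  FD 3: (-6,-11) -> (-8.853,-11.927) [heading=198, draw]
  RT 72: heading 198 -> 126
  -- iteration 3/5 --
  FD 3: (-8.853,-11.927) -> (-10.617,-9.5) [heading=126, draw]
  RT 72: heading 126 -> 54
  -- iteration 4/5 --
  FD 3: (-10.617,-9.5) -> (-8.853,-7.073) [heading=54, draw]
  RT 72: heading 54 -> 342
  -- iteration 5/5 --
  FD 3: (-8.853,-7.073) -> (-6,-8) [heading=342, draw]
  RT 72: heading 342 -> 270
]
Final: pos=(-6,-8), heading=270, 5 segment(s) drawn

Start position: (-6, -8)
Final position: (-6, -8)
Distance = 0; < 1e-6 -> CLOSED

Answer: yes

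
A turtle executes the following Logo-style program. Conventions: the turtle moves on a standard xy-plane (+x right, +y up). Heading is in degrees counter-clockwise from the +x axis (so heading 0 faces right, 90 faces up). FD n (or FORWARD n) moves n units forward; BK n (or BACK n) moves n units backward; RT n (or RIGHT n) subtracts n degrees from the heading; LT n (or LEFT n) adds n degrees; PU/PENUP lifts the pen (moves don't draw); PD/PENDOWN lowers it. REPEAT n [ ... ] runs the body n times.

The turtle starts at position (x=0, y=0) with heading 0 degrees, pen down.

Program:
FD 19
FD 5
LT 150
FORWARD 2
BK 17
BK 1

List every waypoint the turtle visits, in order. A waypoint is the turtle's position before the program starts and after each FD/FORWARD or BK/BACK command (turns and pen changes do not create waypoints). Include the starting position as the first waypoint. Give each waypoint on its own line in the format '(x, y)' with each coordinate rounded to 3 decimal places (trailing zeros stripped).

Executing turtle program step by step:
Start: pos=(0,0), heading=0, pen down
FD 19: (0,0) -> (19,0) [heading=0, draw]
FD 5: (19,0) -> (24,0) [heading=0, draw]
LT 150: heading 0 -> 150
FD 2: (24,0) -> (22.268,1) [heading=150, draw]
BK 17: (22.268,1) -> (36.99,-7.5) [heading=150, draw]
BK 1: (36.99,-7.5) -> (37.856,-8) [heading=150, draw]
Final: pos=(37.856,-8), heading=150, 5 segment(s) drawn
Waypoints (6 total):
(0, 0)
(19, 0)
(24, 0)
(22.268, 1)
(36.99, -7.5)
(37.856, -8)

Answer: (0, 0)
(19, 0)
(24, 0)
(22.268, 1)
(36.99, -7.5)
(37.856, -8)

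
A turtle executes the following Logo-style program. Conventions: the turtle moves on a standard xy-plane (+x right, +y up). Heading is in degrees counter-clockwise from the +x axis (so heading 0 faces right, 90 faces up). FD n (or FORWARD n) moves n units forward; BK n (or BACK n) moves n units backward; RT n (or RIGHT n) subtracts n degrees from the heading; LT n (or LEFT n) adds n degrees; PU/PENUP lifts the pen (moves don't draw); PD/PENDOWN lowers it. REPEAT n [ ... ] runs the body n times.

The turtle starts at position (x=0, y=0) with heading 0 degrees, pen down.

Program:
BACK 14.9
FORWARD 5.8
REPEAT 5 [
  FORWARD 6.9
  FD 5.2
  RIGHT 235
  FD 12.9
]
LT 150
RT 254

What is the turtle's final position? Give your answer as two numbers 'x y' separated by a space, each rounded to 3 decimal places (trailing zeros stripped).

Answer: -16.017 6.676

Derivation:
Executing turtle program step by step:
Start: pos=(0,0), heading=0, pen down
BK 14.9: (0,0) -> (-14.9,0) [heading=0, draw]
FD 5.8: (-14.9,0) -> (-9.1,0) [heading=0, draw]
REPEAT 5 [
  -- iteration 1/5 --
  FD 6.9: (-9.1,0) -> (-2.2,0) [heading=0, draw]
  FD 5.2: (-2.2,0) -> (3,0) [heading=0, draw]
  RT 235: heading 0 -> 125
  FD 12.9: (3,0) -> (-4.399,10.567) [heading=125, draw]
  -- iteration 2/5 --
  FD 6.9: (-4.399,10.567) -> (-8.357,16.219) [heading=125, draw]
  FD 5.2: (-8.357,16.219) -> (-11.339,20.479) [heading=125, draw]
  RT 235: heading 125 -> 250
  FD 12.9: (-11.339,20.479) -> (-15.751,8.357) [heading=250, draw]
  -- iteration 3/5 --
  FD 6.9: (-15.751,8.357) -> (-18.111,1.873) [heading=250, draw]
  FD 5.2: (-18.111,1.873) -> (-19.89,-3.014) [heading=250, draw]
  RT 235: heading 250 -> 15
  FD 12.9: (-19.89,-3.014) -> (-7.429,0.325) [heading=15, draw]
  -- iteration 4/5 --
  FD 6.9: (-7.429,0.325) -> (-0.765,2.111) [heading=15, draw]
  FD 5.2: (-0.765,2.111) -> (4.258,3.457) [heading=15, draw]
  RT 235: heading 15 -> 140
  FD 12.9: (4.258,3.457) -> (-5.624,11.749) [heading=140, draw]
  -- iteration 5/5 --
  FD 6.9: (-5.624,11.749) -> (-10.909,16.184) [heading=140, draw]
  FD 5.2: (-10.909,16.184) -> (-14.893,19.527) [heading=140, draw]
  RT 235: heading 140 -> 265
  FD 12.9: (-14.893,19.527) -> (-16.017,6.676) [heading=265, draw]
]
LT 150: heading 265 -> 55
RT 254: heading 55 -> 161
Final: pos=(-16.017,6.676), heading=161, 17 segment(s) drawn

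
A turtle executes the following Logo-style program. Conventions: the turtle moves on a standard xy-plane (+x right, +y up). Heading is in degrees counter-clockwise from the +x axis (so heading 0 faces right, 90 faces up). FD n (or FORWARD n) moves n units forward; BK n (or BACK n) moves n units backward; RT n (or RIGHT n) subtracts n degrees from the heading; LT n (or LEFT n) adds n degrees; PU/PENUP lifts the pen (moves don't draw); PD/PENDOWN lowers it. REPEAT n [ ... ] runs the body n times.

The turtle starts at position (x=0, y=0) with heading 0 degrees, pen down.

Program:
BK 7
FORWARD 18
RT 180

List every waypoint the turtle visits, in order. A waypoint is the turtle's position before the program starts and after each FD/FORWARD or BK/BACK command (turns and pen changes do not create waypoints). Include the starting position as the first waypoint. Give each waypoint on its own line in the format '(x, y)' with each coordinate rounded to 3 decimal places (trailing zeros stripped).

Executing turtle program step by step:
Start: pos=(0,0), heading=0, pen down
BK 7: (0,0) -> (-7,0) [heading=0, draw]
FD 18: (-7,0) -> (11,0) [heading=0, draw]
RT 180: heading 0 -> 180
Final: pos=(11,0), heading=180, 2 segment(s) drawn
Waypoints (3 total):
(0, 0)
(-7, 0)
(11, 0)

Answer: (0, 0)
(-7, 0)
(11, 0)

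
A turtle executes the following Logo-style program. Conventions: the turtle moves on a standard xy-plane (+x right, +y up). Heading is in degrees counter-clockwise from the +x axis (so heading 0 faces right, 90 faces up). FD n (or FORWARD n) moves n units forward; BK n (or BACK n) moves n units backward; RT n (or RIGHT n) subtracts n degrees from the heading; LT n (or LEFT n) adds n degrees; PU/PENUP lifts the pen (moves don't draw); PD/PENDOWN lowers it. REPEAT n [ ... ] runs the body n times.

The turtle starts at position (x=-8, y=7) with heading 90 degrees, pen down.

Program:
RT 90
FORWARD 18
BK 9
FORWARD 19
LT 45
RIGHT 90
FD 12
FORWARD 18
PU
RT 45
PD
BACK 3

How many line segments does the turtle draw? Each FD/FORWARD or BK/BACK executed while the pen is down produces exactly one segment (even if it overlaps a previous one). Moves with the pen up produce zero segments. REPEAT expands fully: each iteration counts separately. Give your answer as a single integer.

Executing turtle program step by step:
Start: pos=(-8,7), heading=90, pen down
RT 90: heading 90 -> 0
FD 18: (-8,7) -> (10,7) [heading=0, draw]
BK 9: (10,7) -> (1,7) [heading=0, draw]
FD 19: (1,7) -> (20,7) [heading=0, draw]
LT 45: heading 0 -> 45
RT 90: heading 45 -> 315
FD 12: (20,7) -> (28.485,-1.485) [heading=315, draw]
FD 18: (28.485,-1.485) -> (41.213,-14.213) [heading=315, draw]
PU: pen up
RT 45: heading 315 -> 270
PD: pen down
BK 3: (41.213,-14.213) -> (41.213,-11.213) [heading=270, draw]
Final: pos=(41.213,-11.213), heading=270, 6 segment(s) drawn
Segments drawn: 6

Answer: 6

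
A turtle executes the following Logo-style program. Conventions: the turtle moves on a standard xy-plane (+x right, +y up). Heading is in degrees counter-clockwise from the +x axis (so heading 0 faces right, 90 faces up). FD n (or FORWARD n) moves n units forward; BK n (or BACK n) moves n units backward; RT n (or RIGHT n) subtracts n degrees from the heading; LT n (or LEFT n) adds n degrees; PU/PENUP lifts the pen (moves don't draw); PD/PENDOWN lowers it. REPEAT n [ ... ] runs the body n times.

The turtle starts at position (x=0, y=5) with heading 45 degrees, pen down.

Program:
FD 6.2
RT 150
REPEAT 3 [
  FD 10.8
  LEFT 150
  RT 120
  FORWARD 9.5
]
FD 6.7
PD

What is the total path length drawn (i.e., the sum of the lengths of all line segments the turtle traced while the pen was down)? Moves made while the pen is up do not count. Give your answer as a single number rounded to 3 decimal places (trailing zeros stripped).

Answer: 73.8

Derivation:
Executing turtle program step by step:
Start: pos=(0,5), heading=45, pen down
FD 6.2: (0,5) -> (4.384,9.384) [heading=45, draw]
RT 150: heading 45 -> 255
REPEAT 3 [
  -- iteration 1/3 --
  FD 10.8: (4.384,9.384) -> (1.589,-1.048) [heading=255, draw]
  LT 150: heading 255 -> 45
  RT 120: heading 45 -> 285
  FD 9.5: (1.589,-1.048) -> (4.048,-10.224) [heading=285, draw]
  -- iteration 2/3 --
  FD 10.8: (4.048,-10.224) -> (6.843,-20.656) [heading=285, draw]
  LT 150: heading 285 -> 75
  RT 120: heading 75 -> 315
  FD 9.5: (6.843,-20.656) -> (13.56,-27.374) [heading=315, draw]
  -- iteration 3/3 --
  FD 10.8: (13.56,-27.374) -> (21.197,-35.01) [heading=315, draw]
  LT 150: heading 315 -> 105
  RT 120: heading 105 -> 345
  FD 9.5: (21.197,-35.01) -> (30.373,-37.469) [heading=345, draw]
]
FD 6.7: (30.373,-37.469) -> (36.845,-39.203) [heading=345, draw]
PD: pen down
Final: pos=(36.845,-39.203), heading=345, 8 segment(s) drawn

Segment lengths:
  seg 1: (0,5) -> (4.384,9.384), length = 6.2
  seg 2: (4.384,9.384) -> (1.589,-1.048), length = 10.8
  seg 3: (1.589,-1.048) -> (4.048,-10.224), length = 9.5
  seg 4: (4.048,-10.224) -> (6.843,-20.656), length = 10.8
  seg 5: (6.843,-20.656) -> (13.56,-27.374), length = 9.5
  seg 6: (13.56,-27.374) -> (21.197,-35.01), length = 10.8
  seg 7: (21.197,-35.01) -> (30.373,-37.469), length = 9.5
  seg 8: (30.373,-37.469) -> (36.845,-39.203), length = 6.7
Total = 73.8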